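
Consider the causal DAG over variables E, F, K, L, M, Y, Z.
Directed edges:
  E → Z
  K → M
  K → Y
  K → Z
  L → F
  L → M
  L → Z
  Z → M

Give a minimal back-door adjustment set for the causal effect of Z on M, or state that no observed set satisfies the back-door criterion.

Z→M: minimal back-door set {K, L}.

desc(Z)\{Z}={M}; candidates ⊆ {E,F,K,L,Y}.
size 0: {}; under {} Z still reaches {E,F,K,L,M,Y} ∋ M.
size 1: {E}, {F}, {K} …(+2); under {E} Z still reaches {F,K,L,M,Y} ∋ M.
{K,L}: Z⊥M given {K,L} in G with Z→· removed — back-door holds.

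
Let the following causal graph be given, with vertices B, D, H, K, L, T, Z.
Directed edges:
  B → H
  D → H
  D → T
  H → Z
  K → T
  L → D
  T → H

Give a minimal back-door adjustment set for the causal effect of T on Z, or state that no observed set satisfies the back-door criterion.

T→Z: minimal back-door set {D}.

desc(T)\{T}={H,Z}; candidates ⊆ {B,D,K,L}.
size 0: {}; under {} T still reaches {D,H,K,L,Z} ∋ Z.
{D}: T⊥Z given {D} in G with T→· removed — back-door holds.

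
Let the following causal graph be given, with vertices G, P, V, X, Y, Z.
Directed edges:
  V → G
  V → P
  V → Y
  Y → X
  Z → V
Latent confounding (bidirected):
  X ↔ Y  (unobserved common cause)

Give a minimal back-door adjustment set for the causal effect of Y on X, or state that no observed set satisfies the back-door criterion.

Y→X: no observed back-door set.

desc(Y)\{Y}={X}; candidates ⊆ {G,P,V,Z}.
Y↔X: latent back-door arc(s) into Y.
size 0: {}; under {} Y still reaches {G,P,V,X,Z} ∋ X.
size 1: {G}, {P}, {V} …(+1); under {G} Y still reaches {P,V,X,Z} ∋ X.
size 2: {G,P}, {G,V}, {G,Z} …(+3); under {G,P} Y still reaches {V,X,Z} ∋ X.
Y↔X cannot be blocked by any observed set — no back-door set.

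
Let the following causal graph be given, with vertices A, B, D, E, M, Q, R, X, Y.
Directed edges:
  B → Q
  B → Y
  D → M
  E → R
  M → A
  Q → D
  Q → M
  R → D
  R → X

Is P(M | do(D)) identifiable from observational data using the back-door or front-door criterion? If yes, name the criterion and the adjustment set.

P(M|do(D)): backdoor, adjust for {Q}.

desc(D)\{D}={A,M}; candidates ⊆ {B,E,Q,R,X,Y}.
size 0: {}; under {} D still reaches {A,B,E,M,Q,R,X,Y} ∋ M.
{Q}: D⊥M given {Q} in G with D→· removed — back-door holds.
P(M|do(D)) = Σ_{Q} P(M|D,Q)·P(Q).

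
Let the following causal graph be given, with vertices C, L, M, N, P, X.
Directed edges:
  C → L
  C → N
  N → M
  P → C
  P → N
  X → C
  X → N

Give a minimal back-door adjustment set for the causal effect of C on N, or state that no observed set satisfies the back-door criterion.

C→N: minimal back-door set {P, X}.

desc(C)\{C}={L,M,N}; candidates ⊆ {P,X}.
size 0: {}; under {} C still reaches {M,N,P,X} ∋ N.
size 1: {P}, {X}; under {P} C still reaches {M,N,X} ∋ N.
{P,X}: C⊥N given {P,X} in G with C→· removed — back-door holds.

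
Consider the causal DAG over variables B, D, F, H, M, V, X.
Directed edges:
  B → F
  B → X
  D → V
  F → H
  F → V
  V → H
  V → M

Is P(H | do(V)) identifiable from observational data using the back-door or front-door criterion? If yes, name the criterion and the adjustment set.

P(H|do(V)): backdoor, adjust for {F}.

desc(V)\{V}={H,M}; candidates ⊆ {B,D,F,X}.
size 0: {}; under {} V still reaches {B,D,F,H,X} ∋ H.
{F}: V⊥H given {F} in G with V→· removed — back-door holds.
P(H|do(V)) = Σ_{F} P(H|V,F)·P(F).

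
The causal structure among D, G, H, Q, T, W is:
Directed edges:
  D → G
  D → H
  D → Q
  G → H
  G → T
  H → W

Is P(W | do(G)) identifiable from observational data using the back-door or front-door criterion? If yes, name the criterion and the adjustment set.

desc(G)\{G}={H,T,W}; candidates ⊆ {D,Q}.
size 0: {}; under {} G still reaches {D,H,Q,W} ∋ W.
{D}: G⊥W given {D} in G with G→· removed — back-door holds.
P(W|do(G)) = Σ_{D} P(W|G,D)·P(D).

P(W|do(G)): backdoor, adjust for {D}.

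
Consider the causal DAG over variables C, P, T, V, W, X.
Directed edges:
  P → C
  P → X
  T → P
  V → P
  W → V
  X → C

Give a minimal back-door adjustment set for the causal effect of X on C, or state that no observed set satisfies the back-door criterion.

desc(X)\{X}={C}; candidates ⊆ {P,T,V,W}.
size 0: {}; under {} X still reaches {C,P,T,V,W} ∋ C.
{P}: X⊥C given {P} in G with X→· removed — back-door holds.

X→C: minimal back-door set {P}.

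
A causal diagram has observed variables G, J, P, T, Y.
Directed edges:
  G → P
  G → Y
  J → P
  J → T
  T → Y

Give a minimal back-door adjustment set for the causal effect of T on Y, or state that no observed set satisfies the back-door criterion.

desc(T)\{T}={Y}; candidates ⊆ {G,J,P}.
∅: T⊥Y given ∅ in G with T→· removed — back-door holds.

T→Y: minimal back-door set ∅.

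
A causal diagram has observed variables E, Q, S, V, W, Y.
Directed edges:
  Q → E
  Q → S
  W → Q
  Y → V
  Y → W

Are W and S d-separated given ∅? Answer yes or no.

Bayes-Ball from W | ∅ reaches {E,Q,S,V,Y}.
S ∈ reach(W|∅) ⇒ W ⊥̸ S | ∅.

No — W and S are d-connected given ∅.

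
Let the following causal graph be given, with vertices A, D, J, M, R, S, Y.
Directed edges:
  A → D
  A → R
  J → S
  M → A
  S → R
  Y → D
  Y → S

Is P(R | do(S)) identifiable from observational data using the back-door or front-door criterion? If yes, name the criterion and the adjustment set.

desc(S)\{S}={R}; candidates ⊆ {A,D,J,M,Y}.
∅: S⊥R given ∅ in G with S→· removed — back-door holds.
P(R|do(S)) = P(R|S) — no adjustment needed.

P(R|do(S)): backdoor, adjust for ∅.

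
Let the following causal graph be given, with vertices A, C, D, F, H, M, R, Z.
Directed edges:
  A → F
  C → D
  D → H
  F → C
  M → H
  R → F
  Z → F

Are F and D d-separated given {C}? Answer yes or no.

Yes — F ⊥ D | {C}.

Bayes-Ball from F | {C} reaches {A,R,Z}.
D ∉ reach(F|{C}) ⇒ F ⊥ D | {C}.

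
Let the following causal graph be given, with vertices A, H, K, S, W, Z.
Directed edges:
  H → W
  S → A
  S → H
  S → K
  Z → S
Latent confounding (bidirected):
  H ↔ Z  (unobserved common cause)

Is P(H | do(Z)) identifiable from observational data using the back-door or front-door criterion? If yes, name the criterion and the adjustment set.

P(H|do(Z)): frontdoor, adjust for {S}.

desc(Z)\{Z}={A,H,K,S,W}; candidates ⊆ {—}.
Z↔H: latent back-door arc(s) into Z.
size 0: {}; under {} Z still reaches {H,W} ∋ H.
Z↔H cannot be blocked by any observed set — no back-door set.
{S}: (i) intercepts every directed Z→H path; (ii) no back-door Z→{S}; (iii) {Z} blocks every back-door {S}→H. Front-door holds.
P(H|do(Z)) = Σ_{S} P(S|Z) Σ_{Z'} P(H|S,Z')P(Z').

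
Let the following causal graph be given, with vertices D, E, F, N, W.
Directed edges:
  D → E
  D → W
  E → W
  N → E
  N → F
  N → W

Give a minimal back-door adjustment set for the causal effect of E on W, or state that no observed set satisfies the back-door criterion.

E→W: minimal back-door set {D, N}.

desc(E)\{E}={W}; candidates ⊆ {D,F,N}.
size 0: {}; under {} E still reaches {D,F,N,W} ∋ W.
size 1: {D}, {F}, {N}; under {D} E still reaches {F,N,W} ∋ W.
{D,N}: E⊥W given {D,N} in G with E→· removed — back-door holds.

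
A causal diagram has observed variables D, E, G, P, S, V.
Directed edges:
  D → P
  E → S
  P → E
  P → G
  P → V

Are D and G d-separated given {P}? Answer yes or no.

Bayes-Ball from D | {P} reaches ∅.
G ∉ reach(D|{P}) ⇒ D ⊥ G | {P}.

Yes — D ⊥ G | {P}.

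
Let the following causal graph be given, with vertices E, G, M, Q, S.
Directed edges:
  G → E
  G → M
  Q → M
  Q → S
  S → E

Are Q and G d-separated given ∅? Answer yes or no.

Bayes-Ball from Q | ∅ reaches {E,M,S}.
G ∉ reach(Q|∅) ⇒ Q ⊥ G | ∅.

Yes — Q ⊥ G | ∅.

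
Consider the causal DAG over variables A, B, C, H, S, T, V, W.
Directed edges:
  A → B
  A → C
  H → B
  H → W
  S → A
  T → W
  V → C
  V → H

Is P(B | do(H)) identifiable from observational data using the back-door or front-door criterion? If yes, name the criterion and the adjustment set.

desc(H)\{H}={B,W}; candidates ⊆ {A,C,S,T,V}.
∅: H⊥B given ∅ in G with H→· removed — back-door holds.
P(B|do(H)) = P(B|H) — no adjustment needed.

P(B|do(H)): backdoor, adjust for ∅.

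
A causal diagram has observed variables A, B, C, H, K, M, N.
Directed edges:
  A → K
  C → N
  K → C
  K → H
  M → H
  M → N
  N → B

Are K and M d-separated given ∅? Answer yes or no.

Yes — K ⊥ M | ∅.

Bayes-Ball from K | ∅ reaches {A,B,C,H,N}.
M ∉ reach(K|∅) ⇒ K ⊥ M | ∅.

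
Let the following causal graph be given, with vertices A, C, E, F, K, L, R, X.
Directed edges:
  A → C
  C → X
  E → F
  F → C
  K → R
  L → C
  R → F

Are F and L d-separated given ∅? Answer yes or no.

Yes — F ⊥ L | ∅.

Bayes-Ball from F | ∅ reaches {C,E,K,R,X}.
L ∉ reach(F|∅) ⇒ F ⊥ L | ∅.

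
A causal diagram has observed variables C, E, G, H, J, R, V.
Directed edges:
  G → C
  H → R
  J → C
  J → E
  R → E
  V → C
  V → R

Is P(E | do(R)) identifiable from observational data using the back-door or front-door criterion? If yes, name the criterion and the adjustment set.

P(E|do(R)): backdoor, adjust for ∅.

desc(R)\{R}={E}; candidates ⊆ {C,G,H,J,V}.
∅: R⊥E given ∅ in G with R→· removed — back-door holds.
P(E|do(R)) = P(E|R) — no adjustment needed.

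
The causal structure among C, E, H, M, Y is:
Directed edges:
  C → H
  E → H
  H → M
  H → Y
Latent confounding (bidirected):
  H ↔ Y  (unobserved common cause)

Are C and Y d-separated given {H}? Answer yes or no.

No — C and Y are d-connected given {H}.

Bayes-Ball from C | {H} reaches {E,Y}.
Y ∈ reach(C|{H}) ⇒ C ⊥̸ Y | {H}.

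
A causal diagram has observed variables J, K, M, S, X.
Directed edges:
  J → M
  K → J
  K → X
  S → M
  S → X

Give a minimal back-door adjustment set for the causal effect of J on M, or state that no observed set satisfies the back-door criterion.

desc(J)\{J}={M}; candidates ⊆ {K,S,X}.
∅: J⊥M given ∅ in G with J→· removed — back-door holds.

J→M: minimal back-door set ∅.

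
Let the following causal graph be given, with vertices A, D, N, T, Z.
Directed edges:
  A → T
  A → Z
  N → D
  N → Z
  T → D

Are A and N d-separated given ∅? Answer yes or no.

Bayes-Ball from A | ∅ reaches {D,T,Z}.
N ∉ reach(A|∅) ⇒ A ⊥ N | ∅.

Yes — A ⊥ N | ∅.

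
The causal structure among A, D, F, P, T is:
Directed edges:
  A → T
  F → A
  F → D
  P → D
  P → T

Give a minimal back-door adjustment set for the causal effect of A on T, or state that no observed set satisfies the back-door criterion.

A→T: minimal back-door set ∅.

desc(A)\{A}={T}; candidates ⊆ {D,F,P}.
∅: A⊥T given ∅ in G with A→· removed — back-door holds.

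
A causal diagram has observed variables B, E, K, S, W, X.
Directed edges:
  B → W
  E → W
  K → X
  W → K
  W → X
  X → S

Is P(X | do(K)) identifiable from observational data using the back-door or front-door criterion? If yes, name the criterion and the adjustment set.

desc(K)\{K}={S,X}; candidates ⊆ {B,E,W}.
size 0: {}; under {} K still reaches {B,E,S,W,X} ∋ X.
{W}: K⊥X given {W} in G with K→· removed — back-door holds.
P(X|do(K)) = Σ_{W} P(X|K,W)·P(W).

P(X|do(K)): backdoor, adjust for {W}.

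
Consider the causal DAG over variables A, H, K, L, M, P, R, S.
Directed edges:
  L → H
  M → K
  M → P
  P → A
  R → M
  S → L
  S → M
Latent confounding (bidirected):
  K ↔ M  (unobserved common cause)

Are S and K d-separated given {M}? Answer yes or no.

Bayes-Ball from S | {M} reaches {H,K,L,R}.
K ∈ reach(S|{M}) ⇒ S ⊥̸ K | {M}.

No — S and K are d-connected given {M}.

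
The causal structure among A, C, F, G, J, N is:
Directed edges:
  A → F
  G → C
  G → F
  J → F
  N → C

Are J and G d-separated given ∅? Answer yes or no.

Bayes-Ball from J | ∅ reaches {F}.
G ∉ reach(J|∅) ⇒ J ⊥ G | ∅.

Yes — J ⊥ G | ∅.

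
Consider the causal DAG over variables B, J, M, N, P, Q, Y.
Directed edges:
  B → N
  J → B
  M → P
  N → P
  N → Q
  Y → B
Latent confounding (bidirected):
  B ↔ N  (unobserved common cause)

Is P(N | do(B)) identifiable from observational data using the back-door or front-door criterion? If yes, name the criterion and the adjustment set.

P(N|do(B)): not identifiable (no BD/FD set).

desc(B)\{B}={N,P,Q}; candidates ⊆ {J,M,Y}.
B↔N: latent back-door arc(s) into B.
size 0: {}; under {} B still reaches {J,N,P,Q,Y} ∋ N.
size 1: {J}, {M}, {Y}; under {J} B still reaches {N,P,Q,Y} ∋ N.
size 2: {J,M}, {J,Y}, {M,Y}; under {J,M} B still reaches {N,P,Q,Y} ∋ N.
B↔N cannot be blocked by any observed set — no back-door set.
No mediator lies on a directed B→…→N path.
Neither criterion identifies P(N|do(B)) in this graph.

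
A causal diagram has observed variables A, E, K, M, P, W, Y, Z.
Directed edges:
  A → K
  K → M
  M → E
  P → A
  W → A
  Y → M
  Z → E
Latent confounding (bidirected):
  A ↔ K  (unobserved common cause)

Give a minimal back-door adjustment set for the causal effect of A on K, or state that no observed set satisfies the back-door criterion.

A→K: no observed back-door set.

desc(A)\{A}={E,K,M}; candidates ⊆ {P,W,Y,Z}.
A↔K: latent back-door arc(s) into A.
size 0: {}; under {} A still reaches {E,K,M,P,W} ∋ K.
size 1: {P}, {W}, {Y} …(+1); under {P} A still reaches {E,K,M,W} ∋ K.
size 2: {P,W}, {P,Y}, {P,Z} …(+3); under {P,W} A still reaches {E,K,M} ∋ K.
A↔K cannot be blocked by any observed set — no back-door set.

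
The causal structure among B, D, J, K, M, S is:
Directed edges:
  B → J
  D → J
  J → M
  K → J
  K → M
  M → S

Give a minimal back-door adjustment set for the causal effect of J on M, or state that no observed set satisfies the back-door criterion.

desc(J)\{J}={M,S}; candidates ⊆ {B,D,K}.
size 0: {}; under {} J still reaches {B,D,K,M,S} ∋ M.
{K}: J⊥M given {K} in G with J→· removed — back-door holds.

J→M: minimal back-door set {K}.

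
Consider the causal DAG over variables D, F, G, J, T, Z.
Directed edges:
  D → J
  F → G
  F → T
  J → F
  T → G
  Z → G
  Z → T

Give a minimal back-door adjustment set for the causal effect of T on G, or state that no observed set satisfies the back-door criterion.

desc(T)\{T}={G}; candidates ⊆ {D,F,J,Z}.
size 0: {}; under {} T still reaches {D,F,G,J,Z} ∋ G.
size 1: {D}, {F}, {J} …(+1); under {D} T still reaches {F,G,J,Z} ∋ G.
{F,Z}: T⊥G given {F,Z} in G with T→· removed — back-door holds.

T→G: minimal back-door set {F, Z}.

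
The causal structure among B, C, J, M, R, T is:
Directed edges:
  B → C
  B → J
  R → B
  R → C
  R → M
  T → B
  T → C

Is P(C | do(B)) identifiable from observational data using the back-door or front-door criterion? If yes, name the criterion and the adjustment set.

desc(B)\{B}={C,J}; candidates ⊆ {M,R,T}.
size 0: {}; under {} B still reaches {C,M,R,T} ∋ C.
size 1: {M}, {R}, {T}; under {M} B still reaches {C,R,T} ∋ C.
{R,T}: B⊥C given {R,T} in G with B→· removed — back-door holds.
P(C|do(B)) = Σ_{R,T} P(C|B,R,T)·P(R,T).

P(C|do(B)): backdoor, adjust for {R, T}.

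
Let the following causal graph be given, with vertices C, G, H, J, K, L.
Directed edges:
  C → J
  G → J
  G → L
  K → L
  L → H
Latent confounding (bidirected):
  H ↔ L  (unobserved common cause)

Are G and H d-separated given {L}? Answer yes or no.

No — G and H are d-connected given {L}.

Bayes-Ball from G | {L} reaches {H,J,K}.
H ∈ reach(G|{L}) ⇒ G ⊥̸ H | {L}.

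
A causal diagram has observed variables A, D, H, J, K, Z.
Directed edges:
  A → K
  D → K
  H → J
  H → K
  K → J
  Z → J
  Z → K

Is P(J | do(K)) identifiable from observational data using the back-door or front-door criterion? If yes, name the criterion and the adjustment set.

P(J|do(K)): backdoor, adjust for {H, Z}.

desc(K)\{K}={J}; candidates ⊆ {A,D,H,Z}.
size 0: {}; under {} K still reaches {A,D,H,J,Z} ∋ J.
size 1: {A}, {D}, {H} …(+1); under {A} K still reaches {D,H,J,Z} ∋ J.
{H,Z}: K⊥J given {H,Z} in G with K→· removed — back-door holds.
P(J|do(K)) = Σ_{H,Z} P(J|K,H,Z)·P(H,Z).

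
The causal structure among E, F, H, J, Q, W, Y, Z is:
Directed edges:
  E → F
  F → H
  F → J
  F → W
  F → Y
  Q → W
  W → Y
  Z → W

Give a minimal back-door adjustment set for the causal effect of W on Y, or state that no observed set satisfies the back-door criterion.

desc(W)\{W}={Y}; candidates ⊆ {E,F,H,J,Q,Z}.
size 0: {}; under {} W still reaches {E,F,H,J,Q,Y,Z} ∋ Y.
{F}: W⊥Y given {F} in G with W→· removed — back-door holds.

W→Y: minimal back-door set {F}.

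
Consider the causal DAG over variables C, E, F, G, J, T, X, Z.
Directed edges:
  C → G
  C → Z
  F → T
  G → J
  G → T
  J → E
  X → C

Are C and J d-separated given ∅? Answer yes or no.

Bayes-Ball from C | ∅ reaches {E,G,J,T,X,Z}.
J ∈ reach(C|∅) ⇒ C ⊥̸ J | ∅.

No — C and J are d-connected given ∅.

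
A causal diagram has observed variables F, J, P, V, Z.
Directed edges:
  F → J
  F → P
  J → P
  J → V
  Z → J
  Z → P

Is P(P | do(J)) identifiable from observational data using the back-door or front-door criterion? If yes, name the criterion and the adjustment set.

P(P|do(J)): backdoor, adjust for {F, Z}.

desc(J)\{J}={P,V}; candidates ⊆ {F,Z}.
size 0: {}; under {} J still reaches {F,P,Z} ∋ P.
size 1: {F}, {Z}; under {F} J still reaches {P,Z} ∋ P.
{F,Z}: J⊥P given {F,Z} in G with J→· removed — back-door holds.
P(P|do(J)) = Σ_{F,Z} P(P|J,F,Z)·P(F,Z).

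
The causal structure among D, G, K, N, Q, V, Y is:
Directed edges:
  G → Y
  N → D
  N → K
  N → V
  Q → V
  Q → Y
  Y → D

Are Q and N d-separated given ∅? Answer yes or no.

Bayes-Ball from Q | ∅ reaches {D,V,Y}.
N ∉ reach(Q|∅) ⇒ Q ⊥ N | ∅.

Yes — Q ⊥ N | ∅.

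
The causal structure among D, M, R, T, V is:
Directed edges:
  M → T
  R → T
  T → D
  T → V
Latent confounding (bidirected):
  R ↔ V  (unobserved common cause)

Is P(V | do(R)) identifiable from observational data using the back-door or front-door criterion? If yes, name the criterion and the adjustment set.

desc(R)\{R}={D,T,V}; candidates ⊆ {M}.
R↔V: latent back-door arc(s) into R.
size 0: {}; under {} R still reaches {V} ∋ V.
size 1: {M}; under {M} R still reaches {V} ∋ V.
R↔V cannot be blocked by any observed set — no back-door set.
{T}: (i) intercepts every directed R→V path; (ii) no back-door R→{T}; (iii) {R} blocks every back-door {T}→V. Front-door holds.
P(V|do(R)) = Σ_{T} P(T|R) Σ_{R'} P(V|T,R')P(R').

P(V|do(R)): frontdoor, adjust for {T}.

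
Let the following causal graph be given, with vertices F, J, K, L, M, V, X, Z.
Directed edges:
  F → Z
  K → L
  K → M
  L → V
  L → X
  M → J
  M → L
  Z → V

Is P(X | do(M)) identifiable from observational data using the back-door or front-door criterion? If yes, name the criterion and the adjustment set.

P(X|do(M)): backdoor, adjust for {K}.

desc(M)\{M}={J,L,V,X}; candidates ⊆ {F,K,Z}.
size 0: {}; under {} M still reaches {K,L,V,X} ∋ X.
{K}: M⊥X given {K} in G with M→· removed — back-door holds.
P(X|do(M)) = Σ_{K} P(X|M,K)·P(K).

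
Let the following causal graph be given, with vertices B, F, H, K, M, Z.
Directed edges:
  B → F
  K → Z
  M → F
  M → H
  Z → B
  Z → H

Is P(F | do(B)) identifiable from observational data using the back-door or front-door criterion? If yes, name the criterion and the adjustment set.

desc(B)\{B}={F}; candidates ⊆ {H,K,M,Z}.
∅: B⊥F given ∅ in G with B→· removed — back-door holds.
P(F|do(B)) = P(F|B) — no adjustment needed.

P(F|do(B)): backdoor, adjust for ∅.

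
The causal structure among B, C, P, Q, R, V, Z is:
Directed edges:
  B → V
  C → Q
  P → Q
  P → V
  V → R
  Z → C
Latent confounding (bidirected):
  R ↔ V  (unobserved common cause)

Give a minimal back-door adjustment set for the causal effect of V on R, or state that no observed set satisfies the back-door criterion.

desc(V)\{V}={R}; candidates ⊆ {B,C,P,Q,Z}.
V↔R: latent back-door arc(s) into V.
size 0: {}; under {} V still reaches {B,P,Q,R} ∋ R.
size 1: {B}, {C}, {P} …(+2); under {B} V still reaches {P,Q,R} ∋ R.
size 2: {B,C}, {B,P}, {B,Q} …(+7); under {B,C} V still reaches {P,Q,R} ∋ R.
V↔R cannot be blocked by any observed set — no back-door set.

V→R: no observed back-door set.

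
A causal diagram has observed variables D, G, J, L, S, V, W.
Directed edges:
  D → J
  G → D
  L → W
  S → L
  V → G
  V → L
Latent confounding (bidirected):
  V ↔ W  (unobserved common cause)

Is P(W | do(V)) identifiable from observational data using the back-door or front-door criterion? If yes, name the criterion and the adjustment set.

P(W|do(V)): frontdoor, adjust for {L}.

desc(V)\{V}={D,G,J,L,W}; candidates ⊆ {S}.
V↔W: latent back-door arc(s) into V.
size 0: {}; under {} V still reaches {W} ∋ W.
size 1: {S}; under {S} V still reaches {W} ∋ W.
V↔W cannot be blocked by any observed set — no back-door set.
{L}: (i) intercepts every directed V→W path; (ii) no back-door V→{L}; (iii) {V} blocks every back-door {L}→W. Front-door holds.
P(W|do(V)) = Σ_{L} P(L|V) Σ_{V'} P(W|L,V')P(V').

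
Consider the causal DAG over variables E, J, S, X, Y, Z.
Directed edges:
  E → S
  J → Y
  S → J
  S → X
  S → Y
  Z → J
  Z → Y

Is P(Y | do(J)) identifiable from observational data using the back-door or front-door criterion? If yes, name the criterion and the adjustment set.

P(Y|do(J)): backdoor, adjust for {S, Z}.

desc(J)\{J}={Y}; candidates ⊆ {E,S,X,Z}.
size 0: {}; under {} J still reaches {E,S,X,Y,Z} ∋ Y.
size 1: {E}, {S}, {X} …(+1); under {E} J still reaches {S,X,Y,Z} ∋ Y.
{S,Z}: J⊥Y given {S,Z} in G with J→· removed — back-door holds.
P(Y|do(J)) = Σ_{S,Z} P(Y|J,S,Z)·P(S,Z).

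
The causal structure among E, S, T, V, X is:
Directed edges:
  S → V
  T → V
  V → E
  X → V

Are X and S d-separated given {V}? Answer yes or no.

Bayes-Ball from X | {V} reaches {S,T}.
S ∈ reach(X|{V}) ⇒ X ⊥̸ S | {V}.

No — X and S are d-connected given {V}.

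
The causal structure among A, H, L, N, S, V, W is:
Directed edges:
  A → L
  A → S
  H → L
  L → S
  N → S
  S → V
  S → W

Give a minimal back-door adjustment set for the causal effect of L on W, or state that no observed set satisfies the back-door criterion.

desc(L)\{L}={S,V,W}; candidates ⊆ {A,H,N}.
size 0: {}; under {} L still reaches {A,H,S,V,W} ∋ W.
{A}: L⊥W given {A} in G with L→· removed — back-door holds.

L→W: minimal back-door set {A}.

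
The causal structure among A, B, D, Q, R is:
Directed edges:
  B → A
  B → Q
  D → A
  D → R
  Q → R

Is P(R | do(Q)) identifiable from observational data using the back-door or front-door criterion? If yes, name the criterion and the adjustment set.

P(R|do(Q)): backdoor, adjust for ∅.

desc(Q)\{Q}={R}; candidates ⊆ {A,B,D}.
∅: Q⊥R given ∅ in G with Q→· removed — back-door holds.
P(R|do(Q)) = P(R|Q) — no adjustment needed.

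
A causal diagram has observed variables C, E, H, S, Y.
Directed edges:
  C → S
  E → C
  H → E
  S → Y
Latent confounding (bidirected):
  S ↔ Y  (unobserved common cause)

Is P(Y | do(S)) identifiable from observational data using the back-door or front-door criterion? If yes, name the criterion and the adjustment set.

P(Y|do(S)): not identifiable (no BD/FD set).

desc(S)\{S}={Y}; candidates ⊆ {C,E,H}.
S↔Y: latent back-door arc(s) into S.
size 0: {}; under {} S still reaches {C,E,H,Y} ∋ Y.
size 1: {C}, {E}, {H}; under {C} S still reaches {Y} ∋ Y.
size 2: {C,E}, {C,H}, {E,H}; under {C,E} S still reaches {Y} ∋ Y.
S↔Y cannot be blocked by any observed set — no back-door set.
No mediator lies on a directed S→…→Y path.
Neither criterion identifies P(Y|do(S)) in this graph.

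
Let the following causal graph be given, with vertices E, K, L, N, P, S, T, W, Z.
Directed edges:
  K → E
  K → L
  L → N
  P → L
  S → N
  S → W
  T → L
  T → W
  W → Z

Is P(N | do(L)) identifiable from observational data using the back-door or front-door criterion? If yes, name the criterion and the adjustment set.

desc(L)\{L}={N}; candidates ⊆ {E,K,P,S,T,W,Z}.
∅: L⊥N given ∅ in G with L→· removed — back-door holds.
P(N|do(L)) = P(N|L) — no adjustment needed.

P(N|do(L)): backdoor, adjust for ∅.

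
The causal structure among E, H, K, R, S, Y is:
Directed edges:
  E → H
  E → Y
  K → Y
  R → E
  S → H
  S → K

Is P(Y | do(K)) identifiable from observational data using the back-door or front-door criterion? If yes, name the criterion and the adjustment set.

P(Y|do(K)): backdoor, adjust for ∅.

desc(K)\{K}={Y}; candidates ⊆ {E,H,R,S}.
∅: K⊥Y given ∅ in G with K→· removed — back-door holds.
P(Y|do(K)) = P(Y|K) — no adjustment needed.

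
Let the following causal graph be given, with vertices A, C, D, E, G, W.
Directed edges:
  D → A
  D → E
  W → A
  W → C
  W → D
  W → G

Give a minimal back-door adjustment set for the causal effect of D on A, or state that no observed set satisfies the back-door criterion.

D→A: minimal back-door set {W}.

desc(D)\{D}={A,E}; candidates ⊆ {C,G,W}.
size 0: {}; under {} D still reaches {A,C,G,W} ∋ A.
{W}: D⊥A given {W} in G with D→· removed — back-door holds.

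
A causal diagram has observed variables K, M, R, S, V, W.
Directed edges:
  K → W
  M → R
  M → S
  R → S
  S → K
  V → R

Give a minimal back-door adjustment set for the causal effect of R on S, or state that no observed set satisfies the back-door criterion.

desc(R)\{R}={K,S,W}; candidates ⊆ {M,V}.
size 0: {}; under {} R still reaches {K,M,S,V,W} ∋ S.
{M}: R⊥S given {M} in G with R→· removed — back-door holds.

R→S: minimal back-door set {M}.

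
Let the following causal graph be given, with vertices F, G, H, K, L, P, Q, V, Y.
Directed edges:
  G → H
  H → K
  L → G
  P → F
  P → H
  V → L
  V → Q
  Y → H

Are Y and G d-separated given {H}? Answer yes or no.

No — Y and G are d-connected given {H}.

Bayes-Ball from Y | {H} reaches {F,G,L,P,Q,V}.
G ∈ reach(Y|{H}) ⇒ Y ⊥̸ G | {H}.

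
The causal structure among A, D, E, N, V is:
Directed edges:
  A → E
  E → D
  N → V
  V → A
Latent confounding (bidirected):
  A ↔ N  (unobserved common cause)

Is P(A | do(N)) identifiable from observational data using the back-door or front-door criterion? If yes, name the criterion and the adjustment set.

P(A|do(N)): frontdoor, adjust for {V}.

desc(N)\{N}={A,D,E,V}; candidates ⊆ {—}.
N↔A: latent back-door arc(s) into N.
size 0: {}; under {} N still reaches {A,D,E} ∋ A.
N↔A cannot be blocked by any observed set — no back-door set.
{V}: (i) intercepts every directed N→A path; (ii) no back-door N→{V}; (iii) {N} blocks every back-door {V}→A. Front-door holds.
P(A|do(N)) = Σ_{V} P(V|N) Σ_{N'} P(A|V,N')P(N').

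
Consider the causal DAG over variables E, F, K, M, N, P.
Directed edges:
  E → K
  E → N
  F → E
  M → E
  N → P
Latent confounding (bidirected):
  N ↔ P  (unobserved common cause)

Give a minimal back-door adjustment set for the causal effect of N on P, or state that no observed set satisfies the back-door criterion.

desc(N)\{N}={P}; candidates ⊆ {E,F,K,M}.
N↔P: latent back-door arc(s) into N.
size 0: {}; under {} N still reaches {E,F,K,M,P} ∋ P.
size 1: {E}, {F}, {K} …(+1); under {E} N still reaches {P} ∋ P.
size 2: {E,F}, {E,K}, {E,M} …(+3); under {E,F} N still reaches {P} ∋ P.
N↔P cannot be blocked by any observed set — no back-door set.

N→P: no observed back-door set.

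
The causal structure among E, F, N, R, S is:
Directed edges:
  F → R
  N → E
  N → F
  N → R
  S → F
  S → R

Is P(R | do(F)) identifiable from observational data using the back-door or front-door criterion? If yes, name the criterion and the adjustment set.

P(R|do(F)): backdoor, adjust for {N, S}.

desc(F)\{F}={R}; candidates ⊆ {E,N,S}.
size 0: {}; under {} F still reaches {E,N,R,S} ∋ R.
size 1: {E}, {N}, {S}; under {E} F still reaches {N,R,S} ∋ R.
{N,S}: F⊥R given {N,S} in G with F→· removed — back-door holds.
P(R|do(F)) = Σ_{N,S} P(R|F,N,S)·P(N,S).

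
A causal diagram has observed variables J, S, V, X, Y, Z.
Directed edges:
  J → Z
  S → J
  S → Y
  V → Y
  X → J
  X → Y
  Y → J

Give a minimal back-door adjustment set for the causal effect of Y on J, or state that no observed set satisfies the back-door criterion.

Y→J: minimal back-door set {S, X}.

desc(Y)\{Y}={J,Z}; candidates ⊆ {S,V,X}.
size 0: {}; under {} Y still reaches {J,S,V,X,Z} ∋ J.
size 1: {S}, {V}, {X}; under {S} Y still reaches {J,V,X,Z} ∋ J.
{S,X}: Y⊥J given {S,X} in G with Y→· removed — back-door holds.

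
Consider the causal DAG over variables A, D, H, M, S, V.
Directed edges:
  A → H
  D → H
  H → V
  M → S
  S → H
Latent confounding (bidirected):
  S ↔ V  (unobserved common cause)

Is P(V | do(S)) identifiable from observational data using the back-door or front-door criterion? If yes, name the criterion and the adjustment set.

P(V|do(S)): frontdoor, adjust for {H}.

desc(S)\{S}={H,V}; candidates ⊆ {A,D,M}.
S↔V: latent back-door arc(s) into S.
size 0: {}; under {} S still reaches {M,V} ∋ V.
size 1: {A}, {D}, {M}; under {A} S still reaches {M,V} ∋ V.
size 2: {A,D}, {A,M}, {D,M}; under {A,D} S still reaches {M,V} ∋ V.
S↔V cannot be blocked by any observed set — no back-door set.
{H}: (i) intercepts every directed S→V path; (ii) no back-door S→{H}; (iii) {S} blocks every back-door {H}→V. Front-door holds.
P(V|do(S)) = Σ_{H} P(H|S) Σ_{S'} P(V|H,S')P(S').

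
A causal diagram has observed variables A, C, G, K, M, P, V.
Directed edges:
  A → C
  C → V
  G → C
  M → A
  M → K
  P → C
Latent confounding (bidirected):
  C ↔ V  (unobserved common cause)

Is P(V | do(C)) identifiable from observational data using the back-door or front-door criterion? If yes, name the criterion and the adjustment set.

P(V|do(C)): not identifiable (no BD/FD set).

desc(C)\{C}={V}; candidates ⊆ {A,G,K,M,P}.
C↔V: latent back-door arc(s) into C.
size 0: {}; under {} C still reaches {A,G,K,M,P,V} ∋ V.
size 1: {A}, {G}, {K} …(+2); under {A} C still reaches {G,P,V} ∋ V.
size 2: {A,G}, {A,K}, {A,M} …(+7); under {A,G} C still reaches {P,V} ∋ V.
C↔V cannot be blocked by any observed set — no back-door set.
No mediator lies on a directed C→…→V path.
Neither criterion identifies P(V|do(C)) in this graph.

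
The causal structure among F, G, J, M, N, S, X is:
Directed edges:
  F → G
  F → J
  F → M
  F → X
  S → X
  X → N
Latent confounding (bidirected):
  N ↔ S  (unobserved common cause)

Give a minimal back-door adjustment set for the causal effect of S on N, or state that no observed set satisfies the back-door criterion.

S→N: no observed back-door set.

desc(S)\{S}={N,X}; candidates ⊆ {F,G,J,M}.
S↔N: latent back-door arc(s) into S.
size 0: {}; under {} S still reaches {N} ∋ N.
size 1: {F}, {G}, {J} …(+1); under {F} S still reaches {N} ∋ N.
size 2: {F,G}, {F,J}, {F,M} …(+3); under {F,G} S still reaches {N} ∋ N.
S↔N cannot be blocked by any observed set — no back-door set.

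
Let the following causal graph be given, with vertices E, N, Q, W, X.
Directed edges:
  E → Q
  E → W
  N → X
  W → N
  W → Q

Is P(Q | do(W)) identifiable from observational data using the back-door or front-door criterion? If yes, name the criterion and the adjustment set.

P(Q|do(W)): backdoor, adjust for {E}.

desc(W)\{W}={N,Q,X}; candidates ⊆ {E}.
size 0: {}; under {} W still reaches {E,Q} ∋ Q.
{E}: W⊥Q given {E} in G with W→· removed — back-door holds.
P(Q|do(W)) = Σ_{E} P(Q|W,E)·P(E).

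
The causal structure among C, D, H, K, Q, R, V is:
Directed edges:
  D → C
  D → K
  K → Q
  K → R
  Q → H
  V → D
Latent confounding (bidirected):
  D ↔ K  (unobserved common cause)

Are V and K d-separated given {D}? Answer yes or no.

No — V and K are d-connected given {D}.

Bayes-Ball from V | {D} reaches {H,K,Q,R}.
K ∈ reach(V|{D}) ⇒ V ⊥̸ K | {D}.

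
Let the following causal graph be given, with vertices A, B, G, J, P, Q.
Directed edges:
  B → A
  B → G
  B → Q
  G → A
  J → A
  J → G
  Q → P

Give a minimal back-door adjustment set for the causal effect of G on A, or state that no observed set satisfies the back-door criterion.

G→A: minimal back-door set {B, J}.

desc(G)\{G}={A}; candidates ⊆ {B,J,P,Q}.
size 0: {}; under {} G still reaches {A,B,J,P,Q} ∋ A.
size 1: {B}, {J}, {P} …(+1); under {B} G still reaches {A,J} ∋ A.
{B,J}: G⊥A given {B,J} in G with G→· removed — back-door holds.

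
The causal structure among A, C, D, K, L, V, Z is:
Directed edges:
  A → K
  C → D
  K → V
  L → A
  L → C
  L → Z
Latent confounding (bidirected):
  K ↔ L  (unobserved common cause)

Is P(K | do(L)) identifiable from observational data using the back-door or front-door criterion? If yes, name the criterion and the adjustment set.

P(K|do(L)): frontdoor, adjust for {A}.

desc(L)\{L}={A,C,D,K,V,Z}; candidates ⊆ {—}.
L↔K: latent back-door arc(s) into L.
size 0: {}; under {} L still reaches {K,V} ∋ K.
L↔K cannot be blocked by any observed set — no back-door set.
{A}: (i) intercepts every directed L→K path; (ii) no back-door L→{A}; (iii) {L} blocks every back-door {A}→K. Front-door holds.
P(K|do(L)) = Σ_{A} P(A|L) Σ_{L'} P(K|A,L')P(L').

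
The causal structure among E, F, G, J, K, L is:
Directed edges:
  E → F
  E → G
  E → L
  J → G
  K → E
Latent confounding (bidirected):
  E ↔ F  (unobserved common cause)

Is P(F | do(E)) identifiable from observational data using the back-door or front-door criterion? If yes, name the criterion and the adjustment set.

desc(E)\{E}={F,G,L}; candidates ⊆ {J,K}.
E↔F: latent back-door arc(s) into E.
size 0: {}; under {} E still reaches {F,K} ∋ F.
size 1: {J}, {K}; under {J} E still reaches {F,K} ∋ F.
size 2: {J,K}; under {J,K} E still reaches {F} ∋ F.
E↔F cannot be blocked by any observed set — no back-door set.
No mediator lies on a directed E→…→F path.
Neither criterion identifies P(F|do(E)) in this graph.

P(F|do(E)): not identifiable (no BD/FD set).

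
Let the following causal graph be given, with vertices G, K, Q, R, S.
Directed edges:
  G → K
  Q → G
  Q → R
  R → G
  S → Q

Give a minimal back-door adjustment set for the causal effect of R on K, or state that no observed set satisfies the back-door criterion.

R→K: minimal back-door set {Q}.

desc(R)\{R}={G,K}; candidates ⊆ {Q,S}.
size 0: {}; under {} R still reaches {G,K,Q,S} ∋ K.
{Q}: R⊥K given {Q} in G with R→· removed — back-door holds.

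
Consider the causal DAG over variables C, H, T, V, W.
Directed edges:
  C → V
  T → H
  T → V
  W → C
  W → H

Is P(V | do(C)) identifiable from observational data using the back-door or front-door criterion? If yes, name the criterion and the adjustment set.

P(V|do(C)): backdoor, adjust for ∅.

desc(C)\{C}={V}; candidates ⊆ {H,T,W}.
∅: C⊥V given ∅ in G with C→· removed — back-door holds.
P(V|do(C)) = P(V|C) — no adjustment needed.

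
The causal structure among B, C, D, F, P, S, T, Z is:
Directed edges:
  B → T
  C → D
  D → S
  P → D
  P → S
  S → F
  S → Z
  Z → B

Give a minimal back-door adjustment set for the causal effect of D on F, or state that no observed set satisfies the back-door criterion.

desc(D)\{D}={B,F,S,T,Z}; candidates ⊆ {C,P}.
size 0: {}; under {} D still reaches {B,C,F,P,S,T,Z} ∋ F.
{P}: D⊥F given {P} in G with D→· removed — back-door holds.

D→F: minimal back-door set {P}.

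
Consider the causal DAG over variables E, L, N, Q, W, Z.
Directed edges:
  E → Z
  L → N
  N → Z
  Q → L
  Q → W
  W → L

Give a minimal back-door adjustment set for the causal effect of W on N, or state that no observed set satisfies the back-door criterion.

desc(W)\{W}={L,N,Z}; candidates ⊆ {E,Q}.
size 0: {}; under {} W still reaches {L,N,Q,Z} ∋ N.
{Q}: W⊥N given {Q} in G with W→· removed — back-door holds.

W→N: minimal back-door set {Q}.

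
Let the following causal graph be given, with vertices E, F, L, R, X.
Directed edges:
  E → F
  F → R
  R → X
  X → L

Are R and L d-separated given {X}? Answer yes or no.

Yes — R ⊥ L | {X}.

Bayes-Ball from R | {X} reaches {E,F}.
L ∉ reach(R|{X}) ⇒ R ⊥ L | {X}.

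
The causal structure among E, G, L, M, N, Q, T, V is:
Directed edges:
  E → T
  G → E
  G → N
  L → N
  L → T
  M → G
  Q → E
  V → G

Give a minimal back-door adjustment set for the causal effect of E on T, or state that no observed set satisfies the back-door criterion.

desc(E)\{E}={T}; candidates ⊆ {G,L,M,N,Q,V}.
∅: E⊥T given ∅ in G with E→· removed — back-door holds.

E→T: minimal back-door set ∅.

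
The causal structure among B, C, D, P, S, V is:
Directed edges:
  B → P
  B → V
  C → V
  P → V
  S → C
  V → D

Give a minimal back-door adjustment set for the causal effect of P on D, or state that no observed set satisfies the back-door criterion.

P→D: minimal back-door set {B}.

desc(P)\{P}={D,V}; candidates ⊆ {B,C,S}.
size 0: {}; under {} P still reaches {B,D,V} ∋ D.
{B}: P⊥D given {B} in G with P→· removed — back-door holds.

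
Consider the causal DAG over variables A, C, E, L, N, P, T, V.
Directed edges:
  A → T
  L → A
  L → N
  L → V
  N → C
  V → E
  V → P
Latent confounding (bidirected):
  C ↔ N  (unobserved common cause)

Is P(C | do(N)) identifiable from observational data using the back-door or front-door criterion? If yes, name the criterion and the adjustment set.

desc(N)\{N}={C}; candidates ⊆ {A,E,L,P,T,V}.
N↔C: latent back-door arc(s) into N.
size 0: {}; under {} N still reaches {A,C,E,L,P,T,V} ∋ C.
size 1: {A}, {E}, {L} …(+3); under {A} N still reaches {C,E,L,P,V} ∋ C.
size 2: {A,E}, {A,L}, {A,P} …(+12); under {A,E} N still reaches {C,L,P,V} ∋ C.
N↔C cannot be blocked by any observed set — no back-door set.
No mediator lies on a directed N→…→C path.
Neither criterion identifies P(C|do(N)) in this graph.

P(C|do(N)): not identifiable (no BD/FD set).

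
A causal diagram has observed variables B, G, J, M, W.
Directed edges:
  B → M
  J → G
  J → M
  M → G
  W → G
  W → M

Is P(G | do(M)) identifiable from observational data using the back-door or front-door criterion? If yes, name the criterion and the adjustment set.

P(G|do(M)): backdoor, adjust for {J, W}.

desc(M)\{M}={G}; candidates ⊆ {B,J,W}.
size 0: {}; under {} M still reaches {B,G,J,W} ∋ G.
size 1: {B}, {J}, {W}; under {B} M still reaches {G,J,W} ∋ G.
{J,W}: M⊥G given {J,W} in G with M→· removed — back-door holds.
P(G|do(M)) = Σ_{J,W} P(G|M,J,W)·P(J,W).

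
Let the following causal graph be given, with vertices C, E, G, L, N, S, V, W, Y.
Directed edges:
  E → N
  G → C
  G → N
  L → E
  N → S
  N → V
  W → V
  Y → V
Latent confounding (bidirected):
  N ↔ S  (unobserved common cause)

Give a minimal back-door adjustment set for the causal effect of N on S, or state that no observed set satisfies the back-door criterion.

desc(N)\{N}={S,V}; candidates ⊆ {C,E,G,L,W,Y}.
N↔S: latent back-door arc(s) into N.
size 0: {}; under {} N still reaches {C,E,G,L,S} ∋ S.
size 1: {C}, {E}, {G} …(+3); under {C} N still reaches {E,G,L,S} ∋ S.
size 2: {C,E}, {C,G}, {C,L} …(+12); under {C,E} N still reaches {G,S} ∋ S.
N↔S cannot be blocked by any observed set — no back-door set.

N→S: no observed back-door set.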